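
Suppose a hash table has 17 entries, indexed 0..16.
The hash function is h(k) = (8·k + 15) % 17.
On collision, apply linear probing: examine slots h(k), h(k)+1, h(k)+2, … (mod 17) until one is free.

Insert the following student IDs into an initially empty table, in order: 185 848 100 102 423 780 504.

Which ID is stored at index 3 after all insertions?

185 hashes to 16; slot 16 is free → place at 16.
848 hashes to 16; 16 taken → place at 0.
100 hashes to 16; 16,0 taken → place at 1.
102 hashes to 15; slot 15 is free → place at 15.
423 hashes to 16; 16,0,1 taken → place at 2.
780 hashes to 16; 16,0,1,2 taken → place at 3.
504 hashes to 1; 1,2,3 taken → place at 4.
Table: [848, 100, 423, 780, 504, —, —, —, —, —, —, —, —, —, —, 102, 185]

780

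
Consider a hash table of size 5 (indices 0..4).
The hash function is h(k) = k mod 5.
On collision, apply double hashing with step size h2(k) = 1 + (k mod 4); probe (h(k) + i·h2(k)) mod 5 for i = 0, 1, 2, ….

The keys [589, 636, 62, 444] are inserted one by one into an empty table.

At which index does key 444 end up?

Insert 589: h=4, slot 4 empty => index 4.
Insert 636: h=1, slot 1 empty => index 1.
Insert 62: h=2, slot 2 empty => index 2.
Insert 444: h=4, h2=1, slot 4 occupied => index 0.
Table: [444, 636, 62, ., 589]

0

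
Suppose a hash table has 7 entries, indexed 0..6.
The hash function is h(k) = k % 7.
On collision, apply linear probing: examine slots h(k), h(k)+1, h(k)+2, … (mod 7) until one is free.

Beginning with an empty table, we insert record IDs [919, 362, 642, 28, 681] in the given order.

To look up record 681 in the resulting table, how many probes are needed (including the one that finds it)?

2

919 hashes to 2; slot 2 is free => place at 2.
362 hashes to 5; slot 5 is free => place at 5.
642 hashes to 5; 5 taken => place at 6.
28 hashes to 0; slot 0 is free => place at 0.
681 hashes to 2; 2 taken => place at 3.
Table: [28, -, 919, 681, -, 362, 642]
Lookup 681: h=2, probe 2,3 → found at 3.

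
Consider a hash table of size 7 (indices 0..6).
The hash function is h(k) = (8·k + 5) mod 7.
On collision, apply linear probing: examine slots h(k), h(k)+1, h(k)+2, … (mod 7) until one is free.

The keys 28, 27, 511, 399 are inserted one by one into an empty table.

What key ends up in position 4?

27

28 hashes to 5; slot 5 is free -> place at 5.
27 hashes to 4; slot 4 is free -> place at 4.
511 hashes to 5; 5 taken -> place at 6.
399 hashes to 5; 5,6 taken -> place at 0.
Table: [399, ., ., ., 27, 28, 511]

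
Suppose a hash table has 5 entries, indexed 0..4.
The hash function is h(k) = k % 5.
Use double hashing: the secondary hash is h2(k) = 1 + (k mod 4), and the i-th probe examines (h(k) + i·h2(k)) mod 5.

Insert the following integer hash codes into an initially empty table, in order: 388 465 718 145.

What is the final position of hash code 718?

1

Insert 388: h=3, slot 3 empty -> index 3.
Insert 465: h=0, slot 0 empty -> index 0.
Insert 718: h=3, h2=3, slot 3 occupied -> index 1.
Insert 145: h=0, h2=2, slot 0 occupied -> index 2.
Table: [465, 718, 145, 388, ∅]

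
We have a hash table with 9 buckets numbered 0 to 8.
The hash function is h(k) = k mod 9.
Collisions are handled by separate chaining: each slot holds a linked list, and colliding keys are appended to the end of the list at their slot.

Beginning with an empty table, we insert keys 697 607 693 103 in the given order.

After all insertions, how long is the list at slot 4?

3

697 -> bucket 4
607 -> bucket 4 (collision)
693 -> bucket 0
103 -> bucket 4 (collision)
Final buckets:
0: 693
1: .
2: .
3: .
4: 697 -> 607 -> 103
5: .
6: .
7: .
8: .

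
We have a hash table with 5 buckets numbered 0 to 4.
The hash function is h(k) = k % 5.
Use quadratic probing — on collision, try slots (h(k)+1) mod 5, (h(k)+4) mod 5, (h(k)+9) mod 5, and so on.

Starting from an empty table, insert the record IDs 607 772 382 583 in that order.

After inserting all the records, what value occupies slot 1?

382

Insert 607: h=2, slot 2 empty => index 2.
Insert 772: h=2, slot 2 occupied => index 3.
Insert 382: h=2, slots 2,3 occupied => index 1.
Insert 583: h=3, slot 3 occupied => index 4.
Table: [—, 382, 607, 772, 583]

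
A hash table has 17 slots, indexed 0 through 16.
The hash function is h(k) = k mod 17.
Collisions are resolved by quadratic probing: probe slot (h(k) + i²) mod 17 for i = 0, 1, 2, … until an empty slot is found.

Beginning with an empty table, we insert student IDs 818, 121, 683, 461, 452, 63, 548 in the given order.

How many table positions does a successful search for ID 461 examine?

Insert 818: h=2, slot 2 empty -> index 2.
Insert 121: h=2, slot 2 occupied -> index 3.
Insert 683: h=3, slot 3 occupied -> index 4.
Insert 461: h=2, slots 2,3 occupied -> index 6.
Insert 452: h=10, slot 10 empty -> index 10.
Insert 63: h=12, slot 12 empty -> index 12.
Insert 548: h=4, slot 4 occupied -> index 5.
Table: [∅, ∅, 818, 121, 683, 548, 461, ∅, ∅, ∅, 452, ∅, 63, ∅, ∅, ∅, ∅]
Lookup 461: h=2, probe 2,3,6 → found at 6.

3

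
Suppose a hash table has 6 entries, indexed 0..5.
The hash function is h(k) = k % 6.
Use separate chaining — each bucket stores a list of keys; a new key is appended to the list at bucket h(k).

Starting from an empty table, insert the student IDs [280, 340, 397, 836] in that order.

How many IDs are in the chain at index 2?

280 → bucket 4
340 → bucket 4 (collision)
397 → bucket 1
836 → bucket 2
Final buckets:
0: .
1: 397
2: 836
3: .
4: 280 -> 340
5: .

1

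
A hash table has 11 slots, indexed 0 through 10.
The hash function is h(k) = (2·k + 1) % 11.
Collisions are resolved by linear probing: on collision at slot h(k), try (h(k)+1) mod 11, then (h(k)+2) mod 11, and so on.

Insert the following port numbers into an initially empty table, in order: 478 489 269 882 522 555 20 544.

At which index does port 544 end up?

6

478: h=0 → slot 0
489: h=0, probe 0,1 → slot 1
269: h=0, probe 0,1,2 → slot 2
882: h=5 → slot 5
522: h=0, probe 0,1,2,3 → slot 3
555: h=0, probe 0,1,2,3,4 → slot 4
20: h=8 → slot 8
544: h=0, probe 0,1,2,3,4,5,6 → slot 6
Table: [478, 489, 269, 522, 555, 882, 544, -, 20, -, -]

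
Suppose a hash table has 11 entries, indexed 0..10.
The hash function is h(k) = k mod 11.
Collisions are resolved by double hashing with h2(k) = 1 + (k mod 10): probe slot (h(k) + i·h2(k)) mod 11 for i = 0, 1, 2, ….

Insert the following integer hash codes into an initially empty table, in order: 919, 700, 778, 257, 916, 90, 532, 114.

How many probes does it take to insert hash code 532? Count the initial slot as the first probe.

Insert 919: h=6, slot 6 empty → index 6.
Insert 700: h=7, slot 7 empty → index 7.
Insert 778: h=8, slot 8 empty → index 8.
Insert 257: h=4, slot 4 empty → index 4.
Insert 916: h=3, slot 3 empty → index 3.
Insert 90: h=2, slot 2 empty → index 2.
Insert 532: h=4, h2=3, slots 4,7 occupied → index 10.
Insert 114: h=4, h2=5, slot 4 occupied → index 9.
Table: [—, —, 90, 916, 257, —, 919, 700, 778, 114, 532]

3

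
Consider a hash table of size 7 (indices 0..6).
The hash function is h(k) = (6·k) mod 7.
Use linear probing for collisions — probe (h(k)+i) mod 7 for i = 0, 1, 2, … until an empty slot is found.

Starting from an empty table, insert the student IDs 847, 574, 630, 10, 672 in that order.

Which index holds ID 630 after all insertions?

847: h=0 => slot 0
574: h=0, probe 0,1 => slot 1
630: h=0, probe 0,1,2 => slot 2
10: h=4 => slot 4
672: h=0, probe 0,1,2,3 => slot 3
Table: [847, 574, 630, 672, 10, ∅, ∅]

2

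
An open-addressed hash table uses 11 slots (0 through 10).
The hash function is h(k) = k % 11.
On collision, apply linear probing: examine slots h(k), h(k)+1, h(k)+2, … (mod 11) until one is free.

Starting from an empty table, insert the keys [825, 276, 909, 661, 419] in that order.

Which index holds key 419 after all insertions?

3

825: h=0 -> slot 0
276: h=1 -> slot 1
909: h=7 -> slot 7
661: h=1, probe 1,2 -> slot 2
419: h=1, probe 1,2,3 -> slot 3
Table: [825, 276, 661, 419, ∅, ∅, ∅, 909, ∅, ∅, ∅]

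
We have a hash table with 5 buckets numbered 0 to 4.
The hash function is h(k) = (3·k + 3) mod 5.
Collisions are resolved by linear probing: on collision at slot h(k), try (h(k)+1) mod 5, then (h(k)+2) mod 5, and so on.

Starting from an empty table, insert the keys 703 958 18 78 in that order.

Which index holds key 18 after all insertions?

Insert 703: h=2, slot 2 empty => index 2.
Insert 958: h=2, slot 2 occupied => index 3.
Insert 18: h=2, slots 2,3 occupied => index 4.
Insert 78: h=2, slots 2,3,4 occupied => index 0.
Table: [78, ., 703, 958, 18]

4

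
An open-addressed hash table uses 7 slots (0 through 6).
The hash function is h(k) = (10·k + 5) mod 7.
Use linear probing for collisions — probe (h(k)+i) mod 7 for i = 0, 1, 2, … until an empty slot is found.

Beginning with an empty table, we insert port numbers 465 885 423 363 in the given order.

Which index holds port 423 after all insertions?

2

465: h=0 → slot 0
885: h=0, probe 0,1 → slot 1
423: h=0, probe 0,1,2 → slot 2
363: h=2, probe 2,3 → slot 3
Table: [465, 885, 423, 363, ., ., .]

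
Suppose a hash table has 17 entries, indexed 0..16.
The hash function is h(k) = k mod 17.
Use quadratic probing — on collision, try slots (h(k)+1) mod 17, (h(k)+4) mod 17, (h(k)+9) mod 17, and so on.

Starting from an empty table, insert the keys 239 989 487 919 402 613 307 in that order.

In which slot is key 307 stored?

Insert 239: h=1, slot 1 empty => index 1.
Insert 989: h=3, slot 3 empty => index 3.
Insert 487: h=11, slot 11 empty => index 11.
Insert 919: h=1, slot 1 occupied => index 2.
Insert 402: h=11, slot 11 occupied => index 12.
Insert 613: h=1, slots 1,2 occupied => index 5.
Insert 307: h=1, slots 1,2,5 occupied => index 10.
Table: [-, 239, 919, 989, -, 613, -, -, -, -, 307, 487, 402, -, -, -, -]

10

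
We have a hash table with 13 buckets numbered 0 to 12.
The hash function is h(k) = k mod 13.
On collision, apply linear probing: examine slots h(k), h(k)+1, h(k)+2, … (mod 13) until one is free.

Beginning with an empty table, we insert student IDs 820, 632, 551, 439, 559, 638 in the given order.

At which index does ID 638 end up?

2

820 hashes to 1; slot 1 is free -> place at 1.
632 hashes to 8; slot 8 is free -> place at 8.
551 hashes to 5; slot 5 is free -> place at 5.
439 hashes to 10; slot 10 is free -> place at 10.
559 hashes to 0; slot 0 is free -> place at 0.
638 hashes to 1; 1 taken -> place at 2.
Table: [559, 820, 638, ., ., 551, ., ., 632, ., 439, ., .]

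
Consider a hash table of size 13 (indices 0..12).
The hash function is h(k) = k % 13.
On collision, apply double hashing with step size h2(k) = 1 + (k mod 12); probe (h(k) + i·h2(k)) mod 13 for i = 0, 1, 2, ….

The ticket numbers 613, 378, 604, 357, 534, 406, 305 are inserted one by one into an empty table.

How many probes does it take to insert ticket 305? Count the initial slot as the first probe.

Insert 613: h=2, slot 2 empty => index 2.
Insert 378: h=1, slot 1 empty => index 1.
Insert 604: h=6, slot 6 empty => index 6.
Insert 357: h=6, h2=10, slot 6 occupied => index 3.
Insert 534: h=1, h2=7, slot 1 occupied => index 8.
Insert 406: h=3, h2=11, slots 3,1 occupied => index 12.
Insert 305: h=6, h2=6, slots 6,12 occupied => index 5.
Table: [∅, 378, 613, 357, ∅, 305, 604, ∅, 534, ∅, ∅, ∅, 406]

3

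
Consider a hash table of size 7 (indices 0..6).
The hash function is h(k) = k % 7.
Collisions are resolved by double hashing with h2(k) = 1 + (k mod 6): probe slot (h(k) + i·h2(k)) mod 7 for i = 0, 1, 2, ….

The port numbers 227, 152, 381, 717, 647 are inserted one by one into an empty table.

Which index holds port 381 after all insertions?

0

227 hashes to 3; slot 3 is free => place at 3.
152 hashes to 5; slot 5 is free => place at 5.
381 hashes to 3, h2=4; 3 taken => place at 0.
717 hashes to 3, h2=4; 3,0 taken => place at 4.
647 hashes to 3, h2=6; 3 taken => place at 2.
Table: [381, ., 647, 227, 717, 152, .]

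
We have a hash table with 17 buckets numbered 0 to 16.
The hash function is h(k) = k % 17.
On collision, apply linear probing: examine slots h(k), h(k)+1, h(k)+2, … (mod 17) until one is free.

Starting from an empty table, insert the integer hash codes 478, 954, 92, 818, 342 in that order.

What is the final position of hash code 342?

5

478 hashes to 2; slot 2 is free -> place at 2.
954 hashes to 2; 2 taken -> place at 3.
92 hashes to 7; slot 7 is free -> place at 7.
818 hashes to 2; 2,3 taken -> place at 4.
342 hashes to 2; 2,3,4 taken -> place at 5.
Table: [_, _, 478, 954, 818, 342, _, 92, _, _, _, _, _, _, _, _, _]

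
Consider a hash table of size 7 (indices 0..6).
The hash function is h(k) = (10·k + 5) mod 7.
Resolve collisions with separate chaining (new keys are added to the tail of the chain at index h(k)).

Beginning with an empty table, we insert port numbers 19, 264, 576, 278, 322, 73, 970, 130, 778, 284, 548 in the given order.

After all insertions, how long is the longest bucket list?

Insert 19: h=6, bucket 6 empty → new chain.
Insert 264: h=6, bucket 6 nonempty → append to chain.
Insert 576: h=4, bucket 4 empty → new chain.
Insert 278: h=6, bucket 6 nonempty → append to chain.
Insert 322: h=5, bucket 5 empty → new chain.
Insert 73: h=0, bucket 0 empty → new chain.
Insert 970: h=3, bucket 3 empty → new chain.
Insert 130: h=3, bucket 3 nonempty → append to chain.
Insert 778: h=1, bucket 1 empty → new chain.
Insert 284: h=3, bucket 3 nonempty → append to chain.
Insert 548: h=4, bucket 4 nonempty → append to chain.
Final buckets:
0: 73
1: 778
2: -
3: 970 -> 130 -> 284
4: 576 -> 548
5: 322
6: 19 -> 264 -> 278

3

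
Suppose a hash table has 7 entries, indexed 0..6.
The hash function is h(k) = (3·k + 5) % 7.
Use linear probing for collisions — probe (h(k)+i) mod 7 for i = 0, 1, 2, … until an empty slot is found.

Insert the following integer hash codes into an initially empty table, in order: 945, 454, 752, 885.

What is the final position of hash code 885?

945 hashes to 5; slot 5 is free -> place at 5.
454 hashes to 2; slot 2 is free -> place at 2.
752 hashes to 0; slot 0 is free -> place at 0.
885 hashes to 0; 0 taken -> place at 1.
Table: [752, 885, 454, _, _, 945, _]

1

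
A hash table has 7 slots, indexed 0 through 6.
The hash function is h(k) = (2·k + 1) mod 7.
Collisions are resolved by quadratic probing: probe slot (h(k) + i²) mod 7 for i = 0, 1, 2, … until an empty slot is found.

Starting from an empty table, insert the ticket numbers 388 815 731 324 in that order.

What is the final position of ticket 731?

4

388: h=0 -> slot 0
815: h=0, probe 0,1 -> slot 1
731: h=0, probe 0,1,4 -> slot 4
324: h=5 -> slot 5
Table: [388, 815, _, _, 731, 324, _]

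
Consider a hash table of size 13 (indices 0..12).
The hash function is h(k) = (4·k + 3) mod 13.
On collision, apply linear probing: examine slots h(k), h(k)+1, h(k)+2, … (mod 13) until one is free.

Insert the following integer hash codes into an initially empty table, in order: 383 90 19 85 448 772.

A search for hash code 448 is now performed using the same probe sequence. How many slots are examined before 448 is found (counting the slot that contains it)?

Insert 383: h=1, slot 1 empty => index 1.
Insert 90: h=12, slot 12 empty => index 12.
Insert 19: h=1, slot 1 occupied => index 2.
Insert 85: h=5, slot 5 empty => index 5.
Insert 448: h=1, slots 1,2 occupied => index 3.
Insert 772: h=10, slot 10 empty => index 10.
Table: [_, 383, 19, 448, _, 85, _, _, _, _, 772, _, 90]
Lookup 448: h=1, probe 1,2,3 → found at 3.

3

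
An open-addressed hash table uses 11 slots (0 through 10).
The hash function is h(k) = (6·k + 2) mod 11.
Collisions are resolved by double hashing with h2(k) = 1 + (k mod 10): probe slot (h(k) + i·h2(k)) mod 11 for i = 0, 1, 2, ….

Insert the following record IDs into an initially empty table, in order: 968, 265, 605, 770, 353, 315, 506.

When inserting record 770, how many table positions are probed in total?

3

968 hashes to 2; slot 2 is free => place at 2.
265 hashes to 8; slot 8 is free => place at 8.
605 hashes to 2, h2=6; 2,8 taken => place at 3.
770 hashes to 2, h2=1; 2,3 taken => place at 4.
353 hashes to 8, h2=4; 8 taken => place at 1.
315 hashes to 0; slot 0 is free => place at 0.
506 hashes to 2, h2=7; 2 taken => place at 9.
Table: [315, 353, 968, 605, 770, _, _, _, 265, 506, _]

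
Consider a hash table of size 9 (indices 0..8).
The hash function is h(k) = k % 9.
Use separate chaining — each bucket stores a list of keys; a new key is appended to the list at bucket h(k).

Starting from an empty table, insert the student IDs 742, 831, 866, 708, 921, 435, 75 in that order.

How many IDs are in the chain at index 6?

1

Insert 742: h=4, bucket 4 empty → new chain.
Insert 831: h=3, bucket 3 empty → new chain.
Insert 866: h=2, bucket 2 empty → new chain.
Insert 708: h=6, bucket 6 empty → new chain.
Insert 921: h=3, bucket 3 nonempty → append to chain.
Insert 435: h=3, bucket 3 nonempty → append to chain.
Insert 75: h=3, bucket 3 nonempty → append to chain.
Final buckets:
0: —
1: —
2: 866
3: 831 -> 921 -> 435 -> 75
4: 742
5: —
6: 708
7: —
8: —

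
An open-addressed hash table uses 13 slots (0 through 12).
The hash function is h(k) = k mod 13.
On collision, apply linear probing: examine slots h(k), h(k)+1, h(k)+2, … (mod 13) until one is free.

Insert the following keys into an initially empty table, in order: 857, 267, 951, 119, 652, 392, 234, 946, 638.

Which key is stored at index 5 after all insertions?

392

Insert 857: h=12, slot 12 empty -> index 12.
Insert 267: h=7, slot 7 empty -> index 7.
Insert 951: h=2, slot 2 empty -> index 2.
Insert 119: h=2, slot 2 occupied -> index 3.
Insert 652: h=2, slots 2,3 occupied -> index 4.
Insert 392: h=2, slots 2,3,4 occupied -> index 5.
Insert 234: h=0, slot 0 empty -> index 0.
Insert 946: h=10, slot 10 empty -> index 10.
Insert 638: h=1, slot 1 empty -> index 1.
Table: [234, 638, 951, 119, 652, 392, —, 267, —, —, 946, —, 857]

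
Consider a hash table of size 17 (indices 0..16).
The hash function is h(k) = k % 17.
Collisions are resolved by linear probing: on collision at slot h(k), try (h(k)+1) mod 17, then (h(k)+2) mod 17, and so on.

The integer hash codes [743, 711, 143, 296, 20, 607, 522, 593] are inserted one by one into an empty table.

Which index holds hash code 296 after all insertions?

8

Insert 743: h=12, slot 12 empty => index 12.
Insert 711: h=14, slot 14 empty => index 14.
Insert 143: h=7, slot 7 empty => index 7.
Insert 296: h=7, slot 7 occupied => index 8.
Insert 20: h=3, slot 3 empty => index 3.
Insert 607: h=12, slot 12 occupied => index 13.
Insert 522: h=12, slots 12,13,14 occupied => index 15.
Insert 593: h=15, slot 15 occupied => index 16.
Table: [., ., ., 20, ., ., ., 143, 296, ., ., ., 743, 607, 711, 522, 593]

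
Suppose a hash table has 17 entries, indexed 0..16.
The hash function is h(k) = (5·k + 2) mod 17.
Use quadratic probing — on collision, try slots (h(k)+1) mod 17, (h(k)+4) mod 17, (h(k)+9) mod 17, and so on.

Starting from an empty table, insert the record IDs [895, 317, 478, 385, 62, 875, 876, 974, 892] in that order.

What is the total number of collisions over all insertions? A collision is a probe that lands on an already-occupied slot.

895: h=6 -> slot 6
317: h=6, probe 6,7 -> slot 7
478: h=12 -> slot 12
385: h=6, probe 6,7,10 -> slot 10
62: h=6, probe 6,7,10,15 -> slot 15
875: h=8 -> slot 8
876: h=13 -> slot 13
974: h=10, probe 10,11 -> slot 11
892: h=8, probe 8,9 -> slot 9
Table: [-, -, -, -, -, -, 895, 317, 875, 892, 385, 974, 478, 876, -, 62, -]

8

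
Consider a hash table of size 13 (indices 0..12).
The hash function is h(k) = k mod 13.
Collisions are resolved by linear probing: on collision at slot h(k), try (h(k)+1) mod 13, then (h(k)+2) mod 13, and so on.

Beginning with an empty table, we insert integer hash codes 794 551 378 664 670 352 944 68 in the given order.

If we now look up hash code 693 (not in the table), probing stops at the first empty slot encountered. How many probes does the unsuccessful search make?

Insert 794: h=1, slot 1 empty → index 1.
Insert 551: h=5, slot 5 empty → index 5.
Insert 378: h=1, slot 1 occupied → index 2.
Insert 664: h=1, slots 1,2 occupied → index 3.
Insert 670: h=7, slot 7 empty → index 7.
Insert 352: h=1, slots 1,2,3 occupied → index 4.
Insert 944: h=8, slot 8 empty → index 8.
Insert 68: h=3, slots 3,4,5 occupied → index 6.
Table: [., 794, 378, 664, 352, 551, 68, 670, 944, ., ., ., .]
Lookup 693: h=4, probe 4,5,6,7,8,9 → slot 9 empty, not found.

6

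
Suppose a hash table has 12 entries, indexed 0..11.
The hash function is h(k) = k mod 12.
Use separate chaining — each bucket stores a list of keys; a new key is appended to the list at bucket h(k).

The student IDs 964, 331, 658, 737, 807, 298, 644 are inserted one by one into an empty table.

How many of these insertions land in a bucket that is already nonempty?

Insert 964: h=4, bucket 4 empty -> new chain.
Insert 331: h=7, bucket 7 empty -> new chain.
Insert 658: h=10, bucket 10 empty -> new chain.
Insert 737: h=5, bucket 5 empty -> new chain.
Insert 807: h=3, bucket 3 empty -> new chain.
Insert 298: h=10, bucket 10 nonempty -> append to chain.
Insert 644: h=8, bucket 8 empty -> new chain.
Final buckets:
0: .
1: .
2: .
3: 807
4: 964
5: 737
6: .
7: 331
8: 644
9: .
10: 658 -> 298
11: .

1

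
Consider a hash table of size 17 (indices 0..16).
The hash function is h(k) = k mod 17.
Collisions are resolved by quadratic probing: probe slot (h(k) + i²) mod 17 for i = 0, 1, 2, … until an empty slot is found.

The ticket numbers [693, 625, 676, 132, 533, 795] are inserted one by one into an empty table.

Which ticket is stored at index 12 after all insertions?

Insert 693: h=13, slot 13 empty → index 13.
Insert 625: h=13, slot 13 occupied → index 14.
Insert 676: h=13, slots 13,14 occupied → index 0.
Insert 132: h=13, slots 13,14,0 occupied → index 5.
Insert 533: h=6, slot 6 empty → index 6.
Insert 795: h=13, slots 13,14,0,5 occupied → index 12.
Table: [676, ∅, ∅, ∅, ∅, 132, 533, ∅, ∅, ∅, ∅, ∅, 795, 693, 625, ∅, ∅]

795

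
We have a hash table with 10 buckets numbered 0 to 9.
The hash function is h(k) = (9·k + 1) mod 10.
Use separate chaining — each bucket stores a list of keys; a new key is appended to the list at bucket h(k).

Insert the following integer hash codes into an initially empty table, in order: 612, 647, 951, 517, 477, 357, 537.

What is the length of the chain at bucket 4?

Insert 612: h=9, bucket 9 empty → new chain.
Insert 647: h=4, bucket 4 empty → new chain.
Insert 951: h=0, bucket 0 empty → new chain.
Insert 517: h=4, bucket 4 nonempty → append to chain.
Insert 477: h=4, bucket 4 nonempty → append to chain.
Insert 357: h=4, bucket 4 nonempty → append to chain.
Insert 537: h=4, bucket 4 nonempty → append to chain.
Final buckets:
0: 951
1: .
2: .
3: .
4: 647 -> 517 -> 477 -> 357 -> 537
5: .
6: .
7: .
8: .
9: 612

5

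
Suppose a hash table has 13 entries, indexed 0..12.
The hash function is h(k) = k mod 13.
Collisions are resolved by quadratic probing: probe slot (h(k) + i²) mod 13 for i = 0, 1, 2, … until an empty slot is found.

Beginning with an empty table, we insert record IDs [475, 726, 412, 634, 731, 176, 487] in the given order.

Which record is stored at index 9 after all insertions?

412

475 hashes to 7; slot 7 is free -> place at 7.
726 hashes to 11; slot 11 is free -> place at 11.
412 hashes to 9; slot 9 is free -> place at 9.
634 hashes to 10; slot 10 is free -> place at 10.
731 hashes to 3; slot 3 is free -> place at 3.
176 hashes to 7; 7 taken -> place at 8.
487 hashes to 6; slot 6 is free -> place at 6.
Table: [∅, ∅, ∅, 731, ∅, ∅, 487, 475, 176, 412, 634, 726, ∅]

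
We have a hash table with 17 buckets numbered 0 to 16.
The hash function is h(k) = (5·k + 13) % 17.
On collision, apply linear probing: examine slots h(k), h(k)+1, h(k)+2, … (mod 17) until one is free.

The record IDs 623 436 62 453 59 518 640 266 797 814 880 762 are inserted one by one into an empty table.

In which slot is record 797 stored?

623 hashes to 0; slot 0 is free → place at 0.
436 hashes to 0; 0 taken → place at 1.
62 hashes to 0; 0,1 taken → place at 2.
453 hashes to 0; 0,1,2 taken → place at 3.
59 hashes to 2; 2,3 taken → place at 4.
518 hashes to 2; 2,3,4 taken → place at 5.
640 hashes to 0; 0,1,2,3,4,5 taken → place at 6.
266 hashes to 0; 0,1,2,3,4,5,6 taken → place at 7.
797 hashes to 3; 3,4,5,6,7 taken → place at 8.
814 hashes to 3; 3,4,5,6,7,8 taken → place at 9.
880 hashes to 10; slot 10 is free → place at 10.
762 hashes to 15; slot 15 is free → place at 15.
Table: [623, 436, 62, 453, 59, 518, 640, 266, 797, 814, 880, ∅, ∅, ∅, ∅, 762, ∅]

8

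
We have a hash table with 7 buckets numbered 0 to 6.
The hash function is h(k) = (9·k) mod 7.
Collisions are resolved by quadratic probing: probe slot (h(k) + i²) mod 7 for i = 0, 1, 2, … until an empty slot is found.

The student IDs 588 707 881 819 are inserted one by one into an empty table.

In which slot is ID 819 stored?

4

588 hashes to 0; slot 0 is free -> place at 0.
707 hashes to 0; 0 taken -> place at 1.
881 hashes to 5; slot 5 is free -> place at 5.
819 hashes to 0; 0,1 taken -> place at 4.
Table: [588, 707, -, -, 819, 881, -]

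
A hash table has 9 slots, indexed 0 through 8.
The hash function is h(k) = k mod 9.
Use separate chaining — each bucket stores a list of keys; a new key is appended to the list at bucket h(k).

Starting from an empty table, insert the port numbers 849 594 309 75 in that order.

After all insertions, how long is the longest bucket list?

3

Insert 849: h=3, bucket 3 empty → new chain.
Insert 594: h=0, bucket 0 empty → new chain.
Insert 309: h=3, bucket 3 nonempty → append to chain.
Insert 75: h=3, bucket 3 nonempty → append to chain.
Final buckets:
0: 594
1: -
2: -
3: 849 -> 309 -> 75
4: -
5: -
6: -
7: -
8: -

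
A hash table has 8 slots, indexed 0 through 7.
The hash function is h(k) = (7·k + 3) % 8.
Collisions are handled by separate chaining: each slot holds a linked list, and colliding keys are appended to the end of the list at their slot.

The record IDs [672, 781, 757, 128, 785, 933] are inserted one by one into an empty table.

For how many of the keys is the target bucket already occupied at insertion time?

3

672 → bucket 3
781 → bucket 6
757 → bucket 6 (collision)
128 → bucket 3 (collision)
785 → bucket 2
933 → bucket 6 (collision)
Final buckets:
0: _
1: _
2: 785
3: 672 -> 128
4: _
5: _
6: 781 -> 757 -> 933
7: _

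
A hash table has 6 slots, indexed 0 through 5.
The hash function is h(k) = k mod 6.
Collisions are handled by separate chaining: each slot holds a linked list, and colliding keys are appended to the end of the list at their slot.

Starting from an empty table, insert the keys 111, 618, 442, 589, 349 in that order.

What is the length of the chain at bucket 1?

2

Insert 111: h=3, bucket 3 empty → new chain.
Insert 618: h=0, bucket 0 empty → new chain.
Insert 442: h=4, bucket 4 empty → new chain.
Insert 589: h=1, bucket 1 empty → new chain.
Insert 349: h=1, bucket 1 nonempty → append to chain.
Final buckets:
0: 618
1: 589 -> 349
2: -
3: 111
4: 442
5: -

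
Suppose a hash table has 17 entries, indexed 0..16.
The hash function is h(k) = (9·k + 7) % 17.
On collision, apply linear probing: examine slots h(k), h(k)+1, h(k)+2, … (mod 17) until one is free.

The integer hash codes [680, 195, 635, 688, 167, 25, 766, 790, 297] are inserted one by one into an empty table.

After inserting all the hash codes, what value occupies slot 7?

680

Insert 680: h=7, slot 7 empty => index 7.
Insert 195: h=11, slot 11 empty => index 11.
Insert 635: h=10, slot 10 empty => index 10.
Insert 688: h=11, slot 11 occupied => index 12.
Insert 167: h=14, slot 14 empty => index 14.
Insert 25: h=11, slots 11,12 occupied => index 13.
Insert 766: h=16, slot 16 empty => index 16.
Insert 790: h=11, slots 11,12,13,14 occupied => index 15.
Insert 297: h=11, slots 11,12,13,14,15,16 occupied => index 0.
Table: [297, _, _, _, _, _, _, 680, _, _, 635, 195, 688, 25, 167, 790, 766]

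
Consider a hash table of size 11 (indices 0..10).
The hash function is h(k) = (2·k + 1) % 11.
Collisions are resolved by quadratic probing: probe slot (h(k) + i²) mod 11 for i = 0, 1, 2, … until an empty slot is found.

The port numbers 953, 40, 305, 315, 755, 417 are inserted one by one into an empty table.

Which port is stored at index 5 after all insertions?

40

953: h=4 → slot 4
40: h=4, probe 4,5 → slot 5
305: h=6 → slot 6
315: h=4, probe 4,5,8 → slot 8
755: h=4, probe 4,5,8,2 → slot 2
417: h=10 → slot 10
Table: [_, _, 755, _, 953, 40, 305, _, 315, _, 417]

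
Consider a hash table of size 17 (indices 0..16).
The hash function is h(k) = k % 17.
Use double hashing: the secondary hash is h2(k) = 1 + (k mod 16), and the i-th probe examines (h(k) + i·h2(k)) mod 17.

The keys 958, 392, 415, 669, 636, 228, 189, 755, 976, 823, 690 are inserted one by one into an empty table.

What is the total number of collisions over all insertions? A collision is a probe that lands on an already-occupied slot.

7

958 hashes to 6; slot 6 is free -> place at 6.
392 hashes to 1; slot 1 is free -> place at 1.
415 hashes to 7; slot 7 is free -> place at 7.
669 hashes to 6, h2=14; 6 taken -> place at 3.
636 hashes to 7, h2=13; 7,3 taken -> place at 16.
228 hashes to 7, h2=5; 7 taken -> place at 12.
189 hashes to 2; slot 2 is free -> place at 2.
755 hashes to 7, h2=4; 7 taken -> place at 11.
976 hashes to 7, h2=1; 7 taken -> place at 8.
823 hashes to 7, h2=8; 7 taken -> place at 15.
690 hashes to 10; slot 10 is free -> place at 10.
Table: [—, 392, 189, 669, —, —, 958, 415, 976, —, 690, 755, 228, —, —, 823, 636]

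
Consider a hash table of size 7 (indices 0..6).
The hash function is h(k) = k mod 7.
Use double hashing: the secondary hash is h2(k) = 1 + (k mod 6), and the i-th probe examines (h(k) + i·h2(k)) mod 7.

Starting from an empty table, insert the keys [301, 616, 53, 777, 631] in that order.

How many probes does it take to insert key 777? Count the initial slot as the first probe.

Insert 301: h=0, slot 0 empty → index 0.
Insert 616: h=0, h2=5, slot 0 occupied → index 5.
Insert 53: h=4, slot 4 empty → index 4.
Insert 777: h=0, h2=4, slots 0,4 occupied → index 1.
Insert 631: h=1, h2=2, slot 1 occupied → index 3.
Table: [301, 777, _, 631, 53, 616, _]

3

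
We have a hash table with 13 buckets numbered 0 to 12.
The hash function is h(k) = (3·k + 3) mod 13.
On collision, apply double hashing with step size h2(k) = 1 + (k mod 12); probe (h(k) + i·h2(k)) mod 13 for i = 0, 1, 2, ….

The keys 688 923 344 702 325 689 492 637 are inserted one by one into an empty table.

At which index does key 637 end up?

688 hashes to 0; slot 0 is free => place at 0.
923 hashes to 3; slot 3 is free => place at 3.
344 hashes to 8; slot 8 is free => place at 8.
702 hashes to 3, h2=7; 3 taken => place at 10.
325 hashes to 3, h2=2; 3 taken => place at 5.
689 hashes to 3, h2=6; 3 taken => place at 9.
492 hashes to 10, h2=1; 10 taken => place at 11.
637 hashes to 3, h2=2; 3,5 taken => place at 7.
Table: [688, —, —, 923, —, 325, —, 637, 344, 689, 702, 492, —]

7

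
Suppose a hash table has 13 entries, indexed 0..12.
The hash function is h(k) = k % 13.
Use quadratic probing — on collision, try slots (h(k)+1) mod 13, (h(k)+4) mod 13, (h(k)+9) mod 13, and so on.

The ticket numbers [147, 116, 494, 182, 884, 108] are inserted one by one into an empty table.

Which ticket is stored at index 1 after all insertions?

182

147: h=4 => slot 4
116: h=12 => slot 12
494: h=0 => slot 0
182: h=0, probe 0,1 => slot 1
884: h=0, probe 0,1,4,9 => slot 9
108: h=4, probe 4,5 => slot 5
Table: [494, 182, —, —, 147, 108, —, —, —, 884, —, —, 116]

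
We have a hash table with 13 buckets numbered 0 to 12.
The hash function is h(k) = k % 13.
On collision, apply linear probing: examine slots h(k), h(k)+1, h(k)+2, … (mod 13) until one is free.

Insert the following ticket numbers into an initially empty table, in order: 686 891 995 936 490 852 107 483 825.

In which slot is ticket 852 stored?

686: h=10 -> slot 10
891: h=7 -> slot 7
995: h=7, probe 7,8 -> slot 8
936: h=0 -> slot 0
490: h=9 -> slot 9
852: h=7, probe 7,8,9,10,11 -> slot 11
107: h=3 -> slot 3
483: h=2 -> slot 2
825: h=6 -> slot 6
Table: [936, —, 483, 107, —, —, 825, 891, 995, 490, 686, 852, —]

11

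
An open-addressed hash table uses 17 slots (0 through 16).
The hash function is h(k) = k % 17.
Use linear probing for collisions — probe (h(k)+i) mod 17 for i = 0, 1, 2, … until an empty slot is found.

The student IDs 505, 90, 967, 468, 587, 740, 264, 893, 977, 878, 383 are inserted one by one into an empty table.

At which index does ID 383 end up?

Insert 505: h=12, slot 12 empty -> index 12.
Insert 90: h=5, slot 5 empty -> index 5.
Insert 967: h=15, slot 15 empty -> index 15.
Insert 468: h=9, slot 9 empty -> index 9.
Insert 587: h=9, slot 9 occupied -> index 10.
Insert 740: h=9, slots 9,10 occupied -> index 11.
Insert 264: h=9, slots 9,10,11,12 occupied -> index 13.
Insert 893: h=9, slots 9,10,11,12,13 occupied -> index 14.
Insert 977: h=8, slot 8 empty -> index 8.
Insert 878: h=11, slots 11,12,13,14,15 occupied -> index 16.
Insert 383: h=9, slots 9,10,11,12,13,14,15,16 occupied -> index 0.
Table: [383, _, _, _, _, 90, _, _, 977, 468, 587, 740, 505, 264, 893, 967, 878]

0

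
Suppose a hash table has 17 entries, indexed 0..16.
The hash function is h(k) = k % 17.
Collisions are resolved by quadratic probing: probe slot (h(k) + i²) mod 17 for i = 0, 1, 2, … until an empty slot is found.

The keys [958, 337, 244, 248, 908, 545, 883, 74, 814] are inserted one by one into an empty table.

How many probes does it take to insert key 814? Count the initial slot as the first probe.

958 hashes to 6; slot 6 is free -> place at 6.
337 hashes to 14; slot 14 is free -> place at 14.
244 hashes to 6; 6 taken -> place at 7.
248 hashes to 10; slot 10 is free -> place at 10.
908 hashes to 7; 7 taken -> place at 8.
545 hashes to 1; slot 1 is free -> place at 1.
883 hashes to 16; slot 16 is free -> place at 16.
74 hashes to 6; 6,7,10 taken -> place at 15.
814 hashes to 15; 15,16 taken -> place at 2.
Table: [-, 545, 814, -, -, -, 958, 244, 908, -, 248, -, -, -, 337, 74, 883]

3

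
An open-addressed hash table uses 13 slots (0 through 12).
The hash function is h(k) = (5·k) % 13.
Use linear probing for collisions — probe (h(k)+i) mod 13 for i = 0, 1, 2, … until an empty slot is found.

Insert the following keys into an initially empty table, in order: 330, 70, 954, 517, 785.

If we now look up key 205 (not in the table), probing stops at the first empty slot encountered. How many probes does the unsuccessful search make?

6

330: h=12 => slot 12
70: h=12, probe 12,0 => slot 0
954: h=12, probe 12,0,1 => slot 1
517: h=11 => slot 11
785: h=12, probe 12,0,1,2 => slot 2
Table: [70, 954, 785, —, —, —, —, —, —, —, —, 517, 330]
Lookup 205: h=11, probe 11,12,0,1,2,3 → slot 3 empty, not found.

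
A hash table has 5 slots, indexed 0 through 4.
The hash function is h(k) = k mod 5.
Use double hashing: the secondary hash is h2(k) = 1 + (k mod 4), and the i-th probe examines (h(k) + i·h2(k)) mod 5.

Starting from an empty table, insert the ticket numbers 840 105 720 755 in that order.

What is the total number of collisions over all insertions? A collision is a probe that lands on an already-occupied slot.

Insert 840: h=0, slot 0 empty => index 0.
Insert 105: h=0, h2=2, slot 0 occupied => index 2.
Insert 720: h=0, h2=1, slot 0 occupied => index 1.
Insert 755: h=0, h2=4, slot 0 occupied => index 4.
Table: [840, 720, 105, ∅, 755]

3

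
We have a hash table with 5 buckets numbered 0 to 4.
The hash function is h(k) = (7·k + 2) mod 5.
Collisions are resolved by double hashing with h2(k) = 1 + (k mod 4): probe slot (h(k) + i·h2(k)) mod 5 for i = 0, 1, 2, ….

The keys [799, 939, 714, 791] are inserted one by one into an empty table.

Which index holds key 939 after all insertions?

Insert 799: h=0, slot 0 empty → index 0.
Insert 939: h=0, h2=4, slot 0 occupied → index 4.
Insert 714: h=0, h2=3, slot 0 occupied → index 3.
Insert 791: h=4, h2=4, slots 4,3 occupied → index 2.
Table: [799, ∅, 791, 714, 939]

4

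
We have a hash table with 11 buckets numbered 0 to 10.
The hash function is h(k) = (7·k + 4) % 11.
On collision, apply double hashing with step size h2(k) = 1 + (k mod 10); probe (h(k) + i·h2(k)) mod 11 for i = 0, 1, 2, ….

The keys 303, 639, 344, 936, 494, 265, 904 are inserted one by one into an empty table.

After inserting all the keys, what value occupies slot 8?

303: h=2 → slot 2
639: h=0 → slot 0
344: h=3 → slot 3
936: h=0, h2=7, probe 0,7 → slot 7
494: h=8 → slot 8
265: h=0, h2=6, probe 0,6 → slot 6
904: h=7, h2=5, probe 7,1 → slot 1
Table: [639, 904, 303, 344, -, -, 265, 936, 494, -, -]

494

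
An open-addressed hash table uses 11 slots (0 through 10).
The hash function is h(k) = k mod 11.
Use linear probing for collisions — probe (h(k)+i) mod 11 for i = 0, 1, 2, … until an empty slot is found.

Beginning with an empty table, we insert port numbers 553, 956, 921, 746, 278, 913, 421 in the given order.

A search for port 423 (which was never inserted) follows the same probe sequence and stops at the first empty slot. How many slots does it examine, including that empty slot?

2

553 hashes to 3; slot 3 is free -> place at 3.
956 hashes to 10; slot 10 is free -> place at 10.
921 hashes to 8; slot 8 is free -> place at 8.
746 hashes to 9; slot 9 is free -> place at 9.
278 hashes to 3; 3 taken -> place at 4.
913 hashes to 0; slot 0 is free -> place at 0.
421 hashes to 3; 3,4 taken -> place at 5.
Table: [913, ., ., 553, 278, 421, ., ., 921, 746, 956]
Lookup 423: h=5, probe 5,6 → slot 6 empty, not found.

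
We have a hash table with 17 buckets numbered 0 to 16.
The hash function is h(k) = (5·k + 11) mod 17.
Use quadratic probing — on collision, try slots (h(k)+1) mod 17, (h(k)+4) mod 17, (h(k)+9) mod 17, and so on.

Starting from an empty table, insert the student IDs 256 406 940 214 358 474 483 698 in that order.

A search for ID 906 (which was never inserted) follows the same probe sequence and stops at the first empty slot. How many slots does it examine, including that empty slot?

3

256 hashes to 16; slot 16 is free => place at 16.
406 hashes to 1; slot 1 is free => place at 1.
940 hashes to 2; slot 2 is free => place at 2.
214 hashes to 10; slot 10 is free => place at 10.
358 hashes to 16; 16 taken => place at 0.
474 hashes to 1; 1,2 taken => place at 5.
483 hashes to 12; slot 12 is free => place at 12.
698 hashes to 16; 16,0 taken => place at 3.
Table: [358, 406, 940, 698, -, 474, -, -, -, -, 214, -, 483, -, -, -, 256]
Lookup 906: h=2, probe 2,3,6 → slot 6 empty, not found.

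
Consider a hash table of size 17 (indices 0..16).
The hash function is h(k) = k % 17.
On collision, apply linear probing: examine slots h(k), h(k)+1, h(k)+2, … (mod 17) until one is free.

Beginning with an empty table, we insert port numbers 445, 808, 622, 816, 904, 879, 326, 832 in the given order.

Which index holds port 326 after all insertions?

5

445: h=3 → slot 3
808: h=9 → slot 9
622: h=10 → slot 10
816: h=0 → slot 0
904: h=3, probe 3,4 → slot 4
879: h=12 → slot 12
326: h=3, probe 3,4,5 → slot 5
832: h=16 → slot 16
Table: [816, ∅, ∅, 445, 904, 326, ∅, ∅, ∅, 808, 622, ∅, 879, ∅, ∅, ∅, 832]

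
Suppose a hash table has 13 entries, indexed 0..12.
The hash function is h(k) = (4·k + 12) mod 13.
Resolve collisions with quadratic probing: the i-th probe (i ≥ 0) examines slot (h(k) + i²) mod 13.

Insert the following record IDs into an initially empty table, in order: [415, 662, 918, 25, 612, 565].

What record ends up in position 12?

415 hashes to 8; slot 8 is free → place at 8.
662 hashes to 8; 8 taken → place at 9.
918 hashes to 5; slot 5 is free → place at 5.
25 hashes to 8; 8,9 taken → place at 12.
612 hashes to 3; slot 3 is free → place at 3.
565 hashes to 10; slot 10 is free → place at 10.
Table: [., ., ., 612, ., 918, ., ., 415, 662, 565, ., 25]

25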